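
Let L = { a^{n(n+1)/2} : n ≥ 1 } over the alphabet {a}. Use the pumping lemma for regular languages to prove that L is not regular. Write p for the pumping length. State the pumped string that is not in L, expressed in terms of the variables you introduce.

Assume L is regular. Let p be the pumping length given by the pumping lemma.
Take w = a^{p(p+1)/2} ∈ L with |w| = p(p+1)/2 ≥ p.
Write w = xyz as guaranteed by the lemma, with |xy| ≤ p and |y| > 0.
Then y = a^k for some k with 1 ≤ k ≤ p.
Pump with i = 2: xy^2z = a^{p(p+1)/2+k}. Since 1 ≤ k ≤ p, p(p+1)/2 < p(p+1)/2+k ≤ p(p+1)/2+p < (p+1)(p+2)/2, so p(p+1)/2+k is strictly between consecutive triangular numbers. So xy^2z ∉ L.
This is a contradiction; hence L is not regular.

a^{p(p+1)/2+k}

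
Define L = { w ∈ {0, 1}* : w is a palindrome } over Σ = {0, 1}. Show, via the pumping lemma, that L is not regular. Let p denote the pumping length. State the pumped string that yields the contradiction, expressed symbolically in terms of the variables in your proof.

Assume L is regular; let p be its pumping constant.
Take w = 0^p 1 0^p, a palindrome of length 2p+1 ≥ p.
By the pumping lemma, w = xyz with |xy| ≤ p and y is nonempty.
The first p characters of w are 0's, so xy (and hence y) consists only of 0's. Write y = 0^k, 1 ≤ k ≤ p.
Pump with i = 2: xy^2z = 0^{p+k} 1 0^p. Its reverse is 0^p 1 0^{p+k}, which differs from xy^2z since k ≥ 1. So xy^2z is not a palindrome and xy^2z ∉ L.
Contradiction. Therefore L is not regular.

0^{p+k} 1 0^p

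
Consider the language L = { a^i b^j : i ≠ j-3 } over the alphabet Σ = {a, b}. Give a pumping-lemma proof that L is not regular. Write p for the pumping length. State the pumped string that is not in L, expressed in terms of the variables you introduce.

a^{p+p!} b^{p+p!+3}

Suppose for contradiction that L is regular, and let p be the pumping length.
Choose w = a^p b^{p+p!+3}. Since p ≠ (p+p!+3)-3 = p+p!, w ∈ L; and |w| ≥ p.
Write w = xyz as guaranteed by the lemma, with |xy| ≤ p and |y| ≥ 1.
Since the first p symbols of w are all a's and |xy| ≤ p, y lies entirely in the leading a-block: y = a^k for some k with 1 ≤ k ≤ p.
Since 1 ≤ k ≤ p, k divides p!; set t = 1 + p!/k. Then xy^t z has p + (p!/k)·k = p + p! copies of a. Now the a-count is p+p! and (b-count)-3 = (p+p!+3)-3 = p+p!, so i ≠ j-3 fails. So xy^t z = a^{p+p!} b^{p+p!+3} ∉ L.
Contradiction. Therefore L is not regular.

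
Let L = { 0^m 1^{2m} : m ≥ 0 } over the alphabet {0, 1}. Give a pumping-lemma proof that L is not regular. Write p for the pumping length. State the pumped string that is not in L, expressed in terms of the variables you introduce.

0^{p+k} 1^{2p}

Assume L is regular; let p be its pumping constant.
Let w = 0^p 1^{2p} ∈ L; note |w| = 3p ≥ p.
Write w = xyz as guaranteed by the lemma, with |xy| ≤ p and y is nonempty.
The first p characters of w are 0's, so xy (and hence y) consists only of 0's. Write y = 0^k, 1 ≤ k ≤ p.
Pump with i = 2: xy^2z = 0^{p+k} 1^{2p}. For this to lie in L we would need 2p = 2(p+k), which forces k = 0. But k ≥ 1, so xy^2z ∉ L.
This is a contradiction; hence L is not regular.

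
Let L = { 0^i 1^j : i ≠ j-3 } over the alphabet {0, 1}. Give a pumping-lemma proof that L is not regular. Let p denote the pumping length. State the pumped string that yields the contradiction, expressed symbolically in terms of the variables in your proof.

Assume L is regular; let p be its pumping constant.
Choose w = 0^p 1^{p+p!+3}. Since p ≠ (p+p!+3)-3 = p+p!, w ∈ L; and |w| ≥ p.
Write w = xyz as guaranteed by the lemma, with |xy| ≤ p and |y| ≥ 1.
The first p characters of w are 0's, so xy (and hence y) consists only of 0's. Write y = 0^k, 1 ≤ k ≤ p.
Since 1 ≤ k ≤ p, k divides p!; set t = 1 + p!/k. Then xy^t z has p + (p!/k)·k = p + p! copies of 0. Now the 0-count is p+p! and (1-count)-3 = (p+p!+3)-3 = p+p!, so i ≠ j-3 fails. So xy^t z = 0^{p+p!} 1^{p+p!+3} ∉ L.
This contradicts the pumping lemma, so L is not regular.

0^{p+p!} 1^{p+p!+3}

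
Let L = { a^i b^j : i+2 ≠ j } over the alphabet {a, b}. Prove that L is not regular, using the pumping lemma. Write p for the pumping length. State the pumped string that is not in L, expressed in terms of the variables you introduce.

a^{p+p!} b^{p+p!+2}

Assume L is regular. Let p be the pumping length given by the pumping lemma.
Choose w = a^p b^{p+p!+2}. Since p ≠ (p+p!+2)-2 = p+p!, w ∈ L; and |w| ≥ p.
Write w = xyz as guaranteed by the lemma, with |xy| ≤ p and |y| > 0.
Since the first p symbols of w are all a's and |xy| ≤ p, y lies entirely in the leading a-block: y = a^k for some k with 1 ≤ k ≤ p.
Since 1 ≤ k ≤ p, k divides p!; set t = 1 + p!/k. Then xy^t z has p + (p!/k)·k = p + p! copies of a. Now the a-count is p+p! and (b-count)-2 = (p+p!+2)-2 = p+p!, so i+2 ≠ j fails. So xy^t z = a^{p+p!} b^{p+p!+2} ∉ L.
This contradicts the pumping lemma, so L is not regular.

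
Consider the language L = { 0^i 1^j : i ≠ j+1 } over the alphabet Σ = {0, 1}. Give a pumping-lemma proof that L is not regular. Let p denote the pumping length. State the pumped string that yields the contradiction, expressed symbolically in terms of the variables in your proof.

0^{p+p!} 1^{p+p!-1}

Toward a contradiction, assume L is regular with pumping length p.
Choose w = 0^p 1^{p+p!-1}. Since p ≠ (p+p!-1)+1 = p+p!, w ∈ L; and |w| ≥ p.
By the pumping lemma, w = xyz with |xy| ≤ p and |y| ≥ 1.
Since the first p symbols of w are all 0's and |xy| ≤ p, y lies entirely in the leading 0-block: y = 0^k for some k with 1 ≤ k ≤ p.
Since 1 ≤ k ≤ p, k divides p!; set t = 1 + p!/k. Then xy^t z has p + (p!/k)·k = p + p! copies of 0. Now the 0-count is p+p! and (1-count)+1 = (p+p!-1)+1 = p+p!, so i ≠ j+1 fails. So xy^t z = 0^{p+p!} 1^{p+p!-1} ∉ L.
This is a contradiction; hence L is not regular.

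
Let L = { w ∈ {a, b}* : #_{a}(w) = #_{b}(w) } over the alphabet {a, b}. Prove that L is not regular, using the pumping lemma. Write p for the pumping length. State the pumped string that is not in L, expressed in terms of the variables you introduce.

Assume L is regular. Let p be the pumping length given by the pumping lemma.
Choose w = a^p b^p ∈ L with |w| = 2p ≥ p.
By the pumping lemma, w = xyz with |xy| ≤ p and y is nonempty.
Since the first p symbols of w are all a's and |xy| ≤ p, y lies entirely in the leading a-block: y = a^k for some k with 1 ≤ k ≤ p.
Pump with i = 2: xy^2z = a^{p+k} b^p has p+k occurrences of a but only p of b. Since k ≥ 1 the counts differ, so xy^2z ∉ L.
This is a contradiction; hence L is not regular.

a^{p+k} b^p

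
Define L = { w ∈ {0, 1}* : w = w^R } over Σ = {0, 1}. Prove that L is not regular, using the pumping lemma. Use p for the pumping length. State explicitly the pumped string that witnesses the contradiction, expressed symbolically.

Assume L is regular; let p be its pumping constant.
Take w = 0^p 1 0^p, a palindrome of length 2p+1 ≥ p.
By the pumping lemma, w = xyz with |xy| ≤ p and y is nonempty.
Since the first p symbols of w are all 0's and |xy| ≤ p, y lies entirely in the leading 0-block: y = 0^k for some k with 1 ≤ k ≤ p.
Pump with i = 2: xy^2z = 0^{p+k} 1 0^p. Its reverse is 0^p 1 0^{p+k}, which differs from xy^2z since k ≥ 1. So xy^2z is not a palindrome and xy^2z ∉ L.
This contradicts the pumping lemma, so L is not regular.

0^{p+k} 1 0^p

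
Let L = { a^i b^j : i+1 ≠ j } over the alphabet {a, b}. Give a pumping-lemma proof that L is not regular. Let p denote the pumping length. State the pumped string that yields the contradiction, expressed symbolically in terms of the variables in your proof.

a^{p+p!} b^{p+p!+1}

Assume L is regular; let p be its pumping constant.
Choose w = a^p b^{p+p!+1}. Since p ≠ (p+p!+1)-1 = p+p!, w ∈ L; and |w| ≥ p.
The pumping lemma gives a decomposition w = xyz where |xy| ≤ p and |y| ≥ 1.
The first p characters of w are a's, so xy (and hence y) consists only of a's. Write y = a^k, 1 ≤ k ≤ p.
Since 1 ≤ k ≤ p, k divides p!; set t = 1 + p!/k. Then xy^t z has p + (p!/k)·k = p + p! copies of a. Now the a-count is p+p! and (b-count)-1 = (p+p!+1)-1 = p+p!, so i+1 ≠ j fails. So xy^t z = a^{p+p!} b^{p+p!+1} ∉ L.
This contradicts the pumping lemma, so L is not regular.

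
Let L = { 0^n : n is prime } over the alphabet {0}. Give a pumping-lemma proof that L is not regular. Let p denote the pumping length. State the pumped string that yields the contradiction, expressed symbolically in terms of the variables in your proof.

Assume L is regular. Let p be the pumping length given by the pumping lemma.
Let q be a prime with q ≥ p+2 (infinitely many primes exist), and take w = 0^q ∈ L with |w| = q ≥ p.
The pumping lemma gives a decomposition w = xyz where |xy| ≤ p and |y| > 0.
Then y = 0^k for some k with 1 ≤ k ≤ p.
Since 1 ≤ k ≤ p, |xz| = q-k. Pump with i = q+1: |xy^{q+1}z| = (q-k)+(q+1)k = q+qk = q(1+k), which is composite (both factors ≥ 2). So xy^{q+1}z = 0^{q(1+k)} ∉ L.
This contradicts the pumping lemma, so L is not regular.

0^{q(1+k)}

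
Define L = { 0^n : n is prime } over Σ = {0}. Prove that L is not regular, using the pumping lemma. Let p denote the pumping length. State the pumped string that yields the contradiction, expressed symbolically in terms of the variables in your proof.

Suppose for contradiction that L is regular, and let p be the pumping length.
Let q be a prime with q ≥ p+2 (infinitely many primes exist), and take w = 0^q ∈ L with |w| = q ≥ p.
By the pumping lemma, w = xyz with |xy| ≤ p and y is nonempty.
Then y = 0^k for some k with 1 ≤ k ≤ p.
Since 1 ≤ k ≤ p, |xz| = q-k. Pump with i = q+1: |xy^{q+1}z| = (q-k)+(q+1)k = q+qk = q(1+k), which is composite (both factors ≥ 2). So xy^{q+1}z = 0^{q(1+k)} ∉ L.
This contradicts the pumping lemma, so L is not regular.

0^{q(1+k)}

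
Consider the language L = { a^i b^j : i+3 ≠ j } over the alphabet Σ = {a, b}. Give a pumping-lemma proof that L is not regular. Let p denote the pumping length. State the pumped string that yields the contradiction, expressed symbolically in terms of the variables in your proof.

a^{p+p!} b^{p+p!+3}

Assume L is regular; let p be its pumping constant.
Choose w = a^p b^{p+p!+3}. Since p ≠ (p+p!+3)-3 = p+p!, w ∈ L; and |w| ≥ p.
Write w = xyz as guaranteed by the lemma, with |xy| ≤ p and |y| > 0.
Since the first p symbols of w are all a's and |xy| ≤ p, y lies entirely in the leading a-block: y = a^k for some k with 1 ≤ k ≤ p.
Since 1 ≤ k ≤ p, k divides p!; set t = 1 + p!/k. Then xy^t z has p + (p!/k)·k = p + p! copies of a. Now the a-count is p+p! and (b-count)-3 = (p+p!+3)-3 = p+p!, so i+3 ≠ j fails. So xy^t z = a^{p+p!} b^{p+p!+3} ∉ L.
This is a contradiction; hence L is not regular.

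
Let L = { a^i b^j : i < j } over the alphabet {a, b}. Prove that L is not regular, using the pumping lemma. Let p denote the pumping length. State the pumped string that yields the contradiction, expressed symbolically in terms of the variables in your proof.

a^{p+k} b^{p+1}

Assume L is regular; let p be its pumping constant.
Choose w = a^p b^{p+1} ∈ L, with |w| = 2p+1 ≥ p.
The pumping lemma gives a decomposition w = xyz where |xy| ≤ p and y is nonempty.
Since the first p symbols of w are all a's and |xy| ≤ p, y lies entirely in the leading a-block: y = a^k for some k with 1 ≤ k ≤ p.
Consider xy^2z = a^{p+k} b^{p+1}. Since k ≥ 1, the a-count p+k is at least p+1, so i < j fails; thus xy^2z ∉ L.
This is a contradiction; hence L is not regular.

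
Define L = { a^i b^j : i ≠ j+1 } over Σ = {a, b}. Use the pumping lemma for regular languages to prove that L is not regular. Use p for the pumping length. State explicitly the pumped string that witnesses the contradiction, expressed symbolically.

a^{p+p!} b^{p+p!-1}

Suppose for contradiction that L is regular, and let p be the pumping length.
Choose w = a^p b^{p+p!-1}. Since p ≠ (p+p!-1)+1 = p+p!, w ∈ L; and |w| ≥ p.
The pumping lemma gives a decomposition w = xyz where |xy| ≤ p and |y| ≥ 1.
Since the first p symbols of w are all a's and |xy| ≤ p, y lies entirely in the leading a-block: y = a^k for some k with 1 ≤ k ≤ p.
Since 1 ≤ k ≤ p, k divides p!; set t = 1 + p!/k. Then xy^t z has p + (p!/k)·k = p + p! copies of a. Now the a-count is p+p! and (b-count)+1 = (p+p!-1)+1 = p+p!, so i ≠ j+1 fails. So xy^t z = a^{p+p!} b^{p+p!-1} ∉ L.
This contradicts the pumping lemma, so L is not regular.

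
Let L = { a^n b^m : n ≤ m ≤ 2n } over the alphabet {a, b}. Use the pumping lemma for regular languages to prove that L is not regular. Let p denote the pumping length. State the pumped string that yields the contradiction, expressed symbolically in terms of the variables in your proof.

Assume L is regular; let p be its pumping constant.
Take w = a^p b^p ∈ L (since p ≤ p ≤ 2p), with |w| = 2p ≥ p.
The pumping lemma gives a decomposition w = xyz where |xy| ≤ p and |y| > 0.
The first p characters of w are a's, so xy (and hence y) consists only of a's. Write y = a^k, 1 ≤ k ≤ p.
Pump with i = 2: xy^2z = a^{p+k} b^p. Now n = p+k > p = m, so the condition n ≤ m fails. Thus xy^2z ∉ L.
This is a contradiction; hence L is not regular.

a^{p+k} b^p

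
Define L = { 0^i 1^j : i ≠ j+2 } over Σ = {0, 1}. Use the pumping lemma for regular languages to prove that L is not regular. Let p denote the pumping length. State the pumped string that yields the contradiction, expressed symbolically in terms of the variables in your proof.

0^{p+p!} 1^{p+p!-2}

Assume L is regular. Let p be the pumping length given by the pumping lemma.
Choose w = 0^p 1^{p+p!-2}. Since p ≠ (p+p!-2)+2 = p+p!, w ∈ L; and |w| ≥ p.
By the pumping lemma, w = xyz with |xy| ≤ p and y is nonempty.
Since the first p symbols of w are all 0's and |xy| ≤ p, y lies entirely in the leading 0-block: y = 0^k for some k with 1 ≤ k ≤ p.
Since 1 ≤ k ≤ p, k divides p!; set t = 1 + p!/k. Then xy^t z has p + (p!/k)·k = p + p! copies of 0. Now the 0-count is p+p! and (1-count)+2 = (p+p!-2)+2 = p+p!, so i ≠ j+2 fails. So xy^t z = 0^{p+p!} 1^{p+p!-2} ∉ L.
Contradiction. Therefore L is not regular.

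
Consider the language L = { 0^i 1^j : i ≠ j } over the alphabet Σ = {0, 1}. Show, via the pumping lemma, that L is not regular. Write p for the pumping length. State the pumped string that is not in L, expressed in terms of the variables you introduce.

Assume L is regular. Let p be the pumping length given by the pumping lemma.
Choose w = 0^p 1^{p+p!}. Since p ≠ p+p!, w ∈ L; and |w| ≥ p.
By the pumping lemma, w = xyz with |xy| ≤ p and y is nonempty.
Because |xy| ≤ p and w begins with p copies of 0, we have y = 0^k with 1 ≤ k ≤ p.
Since 1 ≤ k ≤ p, k divides p!; set t = 1 + p!/k. Then xy^t z has p + (p!/k)·k = p + p! copies of 0. Now the 0-count equals the 1-count, so i ≠ j fails. So xy^t z = 0^{p+p!} 1^{p+p!} ∉ L.
This is a contradiction; hence L is not regular.

0^{p+p!} 1^{p+p!}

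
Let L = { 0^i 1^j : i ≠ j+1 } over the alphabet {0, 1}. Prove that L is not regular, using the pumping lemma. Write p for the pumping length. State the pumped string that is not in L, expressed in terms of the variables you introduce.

Assume L is regular. Let p be the pumping length given by the pumping lemma.
Choose w = 0^p 1^{p+p!-1}. Since p ≠ (p+p!-1)+1 = p+p!, w ∈ L; and |w| ≥ p.
The pumping lemma gives a decomposition w = xyz where |xy| ≤ p and y is nonempty.
Since the first p symbols of w are all 0's and |xy| ≤ p, y lies entirely in the leading 0-block: y = 0^k for some k with 1 ≤ k ≤ p.
Since 1 ≤ k ≤ p, k divides p!; set t = 1 + p!/k. Then xy^t z has p + (p!/k)·k = p + p! copies of 0. Now the 0-count is p+p! and (1-count)+1 = (p+p!-1)+1 = p+p!, so i ≠ j+1 fails. So xy^t z = 0^{p+p!} 1^{p+p!-1} ∉ L.
This is a contradiction; hence L is not regular.

0^{p+p!} 1^{p+p!-1}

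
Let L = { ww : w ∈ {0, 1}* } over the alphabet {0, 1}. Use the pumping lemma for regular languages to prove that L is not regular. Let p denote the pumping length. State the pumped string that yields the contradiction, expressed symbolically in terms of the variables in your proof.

Assume L is regular. Let p be the pumping length given by the pumping lemma.
Take w = 0^p 1^p 0^p 1^p = uu where u = 0^p1^p; then w ∈ L and |w| = 4p ≥ p.
Write w = xyz as guaranteed by the lemma, with |xy| ≤ p and y is nonempty.
Because |xy| ≤ p and w begins with p copies of 0, we have y = 0^k with 1 ≤ k ≤ p.
Pump with i = 2: xy^2z = 0^{p+k} 1^p 0^p 1^p, of length 4p+k. Suppose this equals vv. The string starts with 0 and ends with 1, so v does too; thus the boundary between the two copies of v is a 1→0 transition. There is exactly one such transition, at position 2p+k, so |v| = 2p+k and |vv| = 4p+2k ≠ 4p+k since k ≥ 1. So xy^2z ∉ L.
Contradiction. Therefore L is not regular.

0^{p+k} 1^p 0^p 1^p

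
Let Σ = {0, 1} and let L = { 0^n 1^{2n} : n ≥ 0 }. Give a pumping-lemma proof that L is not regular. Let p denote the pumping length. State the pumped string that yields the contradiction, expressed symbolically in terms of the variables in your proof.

Suppose for contradiction that L is regular, and let p be the pumping length.
Choose w = 0^p 1^{2p}, which is in L with |w| = 3p ≥ p.
By the pumping lemma, w = xyz with |xy| ≤ p and |y| ≥ 1.
Because |xy| ≤ p and w begins with p copies of 0, we have y = 0^k with 1 ≤ k ≤ p.
Pump with i = 2: xy^2z = 0^{p+k} 1^{2p}. For this to lie in L we would need 2p = 2(p+k), which forces k = 0. But k ≥ 1, so xy^2z ∉ L.
Contradiction. Therefore L is not regular.

0^{p+k} 1^{2p}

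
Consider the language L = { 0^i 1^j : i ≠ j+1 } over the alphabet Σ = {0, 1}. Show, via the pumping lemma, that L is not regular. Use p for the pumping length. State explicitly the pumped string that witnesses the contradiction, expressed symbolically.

Assume L is regular; let p be its pumping constant.
Choose w = 0^p 1^{p+p!-1}. Since p ≠ (p+p!-1)+1 = p+p!, w ∈ L; and |w| ≥ p.
By the pumping lemma, w = xyz with |xy| ≤ p and |y| ≥ 1.
The first p characters of w are 0's, so xy (and hence y) consists only of 0's. Write y = 0^k, 1 ≤ k ≤ p.
Since 1 ≤ k ≤ p, k divides p!; set t = 1 + p!/k. Then xy^t z has p + (p!/k)·k = p + p! copies of 0. Now the 0-count is p+p! and (1-count)+1 = (p+p!-1)+1 = p+p!, so i ≠ j+1 fails. So xy^t z = 0^{p+p!} 1^{p+p!-1} ∉ L.
Contradiction. Therefore L is not regular.

0^{p+p!} 1^{p+p!-1}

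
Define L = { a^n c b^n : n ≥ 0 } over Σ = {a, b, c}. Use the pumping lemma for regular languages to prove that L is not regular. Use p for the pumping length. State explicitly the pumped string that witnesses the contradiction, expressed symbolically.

a^{p+k} c b^p

Assume L is regular; let p be its pumping constant.
Take w = a^p c b^p ∈ L with |w| = 2p+1 ≥ p.
Write w = xyz as guaranteed by the lemma, with |xy| ≤ p and |y| ≥ 1.
Since the first p symbols of w are all a's and |xy| ≤ p, y lies entirely in the leading a-block: y = a^k for some k with 1 ≤ k ≤ p.
Pump with i = 2: xy^2z = a^{p+k} c b^p, which would require p+k = p. But k ≥ 1, so xy^2z ∉ L.
Contradiction. Therefore L is not regular.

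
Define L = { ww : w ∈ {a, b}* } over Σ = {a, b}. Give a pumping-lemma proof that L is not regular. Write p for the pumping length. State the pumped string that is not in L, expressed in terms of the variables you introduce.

a^{p+k} b^p a^p b^p

Suppose for contradiction that L is regular, and let p be the pumping length.
Take w = a^p b^p a^p b^p = uu where u = a^pb^p; then w ∈ L and |w| = 4p ≥ p.
Write w = xyz as guaranteed by the lemma, with |xy| ≤ p and y is nonempty.
The first p characters of w are a's, so xy (and hence y) consists only of a's. Write y = a^k, 1 ≤ k ≤ p.
Pump with i = 2: xy^2z = a^{p+k} b^p a^p b^p, of length 4p+k. Suppose this equals vv. The string starts with a and ends with b, so v does too; thus the boundary between the two copies of v is a b→a transition. There is exactly one such transition, at position 2p+k, so |v| = 2p+k and |vv| = 4p+2k ≠ 4p+k since k ≥ 1. So xy^2z ∉ L.
This contradicts the pumping lemma, so L is not regular.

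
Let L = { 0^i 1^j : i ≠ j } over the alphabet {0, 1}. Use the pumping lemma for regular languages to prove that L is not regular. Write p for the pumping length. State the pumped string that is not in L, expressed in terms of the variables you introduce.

Suppose for contradiction that L is regular, and let p be the pumping length.
Choose w = 0^p 1^{p+p!}. Since p ≠ p+p!, w ∈ L; and |w| ≥ p.
By the pumping lemma, w = xyz with |xy| ≤ p and y is nonempty.
Because |xy| ≤ p and w begins with p copies of 0, we have y = 0^k with 1 ≤ k ≤ p.
Since 1 ≤ k ≤ p, k divides p!; set t = 1 + p!/k. Then xy^t z has p + (p!/k)·k = p + p! copies of 0. Now the 0-count equals the 1-count, so i ≠ j fails. So xy^t z = 0^{p+p!} 1^{p+p!} ∉ L.
This is a contradiction; hence L is not regular.

0^{p+p!} 1^{p+p!}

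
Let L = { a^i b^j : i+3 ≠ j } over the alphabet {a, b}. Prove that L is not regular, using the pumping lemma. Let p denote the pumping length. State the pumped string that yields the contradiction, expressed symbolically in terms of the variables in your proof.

a^{p+p!} b^{p+p!+3}

Assume L is regular; let p be its pumping constant.
Choose w = a^p b^{p+p!+3}. Since p ≠ (p+p!+3)-3 = p+p!, w ∈ L; and |w| ≥ p.
By the pumping lemma, w = xyz with |xy| ≤ p and |y| > 0.
Since the first p symbols of w are all a's and |xy| ≤ p, y lies entirely in the leading a-block: y = a^k for some k with 1 ≤ k ≤ p.
Since 1 ≤ k ≤ p, k divides p!; set t = 1 + p!/k. Then xy^t z has p + (p!/k)·k = p + p! copies of a. Now the a-count is p+p! and (b-count)-3 = (p+p!+3)-3 = p+p!, so i+3 ≠ j fails. So xy^t z = a^{p+p!} b^{p+p!+3} ∉ L.
This contradicts the pumping lemma, so L is not regular.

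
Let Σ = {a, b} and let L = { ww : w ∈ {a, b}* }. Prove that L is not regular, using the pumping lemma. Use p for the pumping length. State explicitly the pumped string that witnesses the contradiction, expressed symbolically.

Suppose for contradiction that L is regular, and let p be the pumping length.
Take w = a^p b^p a^p b^p = uu where u = a^pb^p; then w ∈ L and |w| = 4p ≥ p.
The pumping lemma gives a decomposition w = xyz where |xy| ≤ p and |y| ≥ 1.
The first p characters of w are a's, so xy (and hence y) consists only of a's. Write y = a^k, 1 ≤ k ≤ p.
Pump with i = 2: xy^2z = a^{p+k} b^p a^p b^p, of length 4p+k. Suppose this equals vv. The string starts with a and ends with b, so v does too; thus the boundary between the two copies of v is a b→a transition. There is exactly one such transition, at position 2p+k, so |v| = 2p+k and |vv| = 4p+2k ≠ 4p+k since k ≥ 1. So xy^2z ∉ L.
This contradicts the pumping lemma, so L is not regular.

a^{p+k} b^p a^p b^p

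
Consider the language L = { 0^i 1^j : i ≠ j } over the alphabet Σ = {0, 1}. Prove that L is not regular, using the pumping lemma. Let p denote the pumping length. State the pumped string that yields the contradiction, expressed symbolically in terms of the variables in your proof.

0^{p+p!} 1^{p+p!}

Toward a contradiction, assume L is regular with pumping length p.
Choose w = 0^p 1^{p+p!}. Since p ≠ p+p!, w ∈ L; and |w| ≥ p.
Write w = xyz as guaranteed by the lemma, with |xy| ≤ p and |y| > 0.
Because |xy| ≤ p and w begins with p copies of 0, we have y = 0^k with 1 ≤ k ≤ p.
Since 1 ≤ k ≤ p, k divides p!; set t = 1 + p!/k. Then xy^t z has p + (p!/k)·k = p + p! copies of 0. Now the 0-count equals the 1-count, so i ≠ j fails. So xy^t z = 0^{p+p!} 1^{p+p!} ∉ L.
This is a contradiction; hence L is not regular.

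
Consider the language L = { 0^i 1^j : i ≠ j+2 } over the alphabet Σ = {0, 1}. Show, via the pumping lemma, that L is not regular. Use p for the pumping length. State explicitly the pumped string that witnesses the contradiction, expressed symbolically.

0^{p+p!} 1^{p+p!-2}

Assume L is regular. Let p be the pumping length given by the pumping lemma.
Choose w = 0^p 1^{p+p!-2}. Since p ≠ (p+p!-2)+2 = p+p!, w ∈ L; and |w| ≥ p.
Write w = xyz as guaranteed by the lemma, with |xy| ≤ p and y is nonempty.
Since the first p symbols of w are all 0's and |xy| ≤ p, y lies entirely in the leading 0-block: y = 0^k for some k with 1 ≤ k ≤ p.
Since 1 ≤ k ≤ p, k divides p!; set t = 1 + p!/k. Then xy^t z has p + (p!/k)·k = p + p! copies of 0. Now the 0-count is p+p! and (1-count)+2 = (p+p!-2)+2 = p+p!, so i ≠ j+2 fails. So xy^t z = 0^{p+p!} 1^{p+p!-2} ∉ L.
This contradicts the pumping lemma, so L is not regular.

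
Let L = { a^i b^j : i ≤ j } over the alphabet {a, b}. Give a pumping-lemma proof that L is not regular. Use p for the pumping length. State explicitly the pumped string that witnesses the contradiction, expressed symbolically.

a^{p+k} b^p

Assume L is regular. Let p be the pumping length given by the pumping lemma.
Choose w = a^p b^p ∈ L, with |w| = 2p ≥ p.
Write w = xyz as guaranteed by the lemma, with |xy| ≤ p and y is nonempty.
The first p characters of w are a's, so xy (and hence y) consists only of a's. Write y = a^k, 1 ≤ k ≤ p.
Consider xy^2z = a^{p+k} b^p. Since k ≥ 1, the a-count p+k exceeds the b-count p, so i ≤ j fails; thus xy^2z ∉ L.
Contradiction. Therefore L is not regular.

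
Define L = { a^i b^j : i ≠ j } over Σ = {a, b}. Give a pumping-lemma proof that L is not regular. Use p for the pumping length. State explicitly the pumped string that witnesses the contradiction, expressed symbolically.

Suppose for contradiction that L is regular, and let p be the pumping length.
Choose w = a^p b^{p+p!}. Since p ≠ p+p!, w ∈ L; and |w| ≥ p.
By the pumping lemma, w = xyz with |xy| ≤ p and |y| ≥ 1.
The first p characters of w are a's, so xy (and hence y) consists only of a's. Write y = a^k, 1 ≤ k ≤ p.
Since 1 ≤ k ≤ p, k divides p!; set t = 1 + p!/k. Then xy^t z has p + (p!/k)·k = p + p! copies of a. Now the a-count equals the b-count, so i ≠ j fails. So xy^t z = a^{p+p!} b^{p+p!} ∉ L.
This is a contradiction; hence L is not regular.

a^{p+p!} b^{p+p!}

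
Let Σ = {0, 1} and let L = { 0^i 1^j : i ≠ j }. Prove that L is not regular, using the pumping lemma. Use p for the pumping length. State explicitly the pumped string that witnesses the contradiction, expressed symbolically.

Assume L is regular. Let p be the pumping length given by the pumping lemma.
Choose w = 0^p 1^{p+p!}. Since p ≠ p+p!, w ∈ L; and |w| ≥ p.
The pumping lemma gives a decomposition w = xyz where |xy| ≤ p and |y| > 0.
Because |xy| ≤ p and w begins with p copies of 0, we have y = 0^k with 1 ≤ k ≤ p.
Since 1 ≤ k ≤ p, k divides p!; set t = 1 + p!/k. Then xy^t z has p + (p!/k)·k = p + p! copies of 0. Now the 0-count equals the 1-count, so i ≠ j fails. So xy^t z = 0^{p+p!} 1^{p+p!} ∉ L.
Contradiction. Therefore L is not regular.

0^{p+p!} 1^{p+p!}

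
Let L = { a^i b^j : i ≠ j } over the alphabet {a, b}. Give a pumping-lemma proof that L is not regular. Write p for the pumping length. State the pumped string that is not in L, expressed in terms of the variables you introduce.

a^{p+p!} b^{p+p!}

Toward a contradiction, assume L is regular with pumping length p.
Choose w = a^p b^{p+p!}. Since p ≠ p+p!, w ∈ L; and |w| ≥ p.
Write w = xyz as guaranteed by the lemma, with |xy| ≤ p and |y| ≥ 1.
Because |xy| ≤ p and w begins with p copies of a, we have y = a^k with 1 ≤ k ≤ p.
Since 1 ≤ k ≤ p, k divides p!; set t = 1 + p!/k. Then xy^t z has p + (p!/k)·k = p + p! copies of a. Now the a-count equals the b-count, so i ≠ j fails. So xy^t z = a^{p+p!} b^{p+p!} ∉ L.
This contradicts the pumping lemma, so L is not regular.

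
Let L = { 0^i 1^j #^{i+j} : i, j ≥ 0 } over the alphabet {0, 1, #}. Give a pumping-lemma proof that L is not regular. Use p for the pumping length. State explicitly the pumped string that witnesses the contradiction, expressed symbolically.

0^{p+k} 1^p #^{2p}

Toward a contradiction, assume L is regular with pumping length p.
Take w = 0^p 1^p #^{2p} ∈ L (with i=j=p, i+j=2p), |w| = 4p ≥ p.
The pumping lemma gives a decomposition w = xyz where |xy| ≤ p and |y| > 0.
Since the first p symbols of w are all 0's and |xy| ≤ p, y lies entirely in the leading 0-block: y = 0^k for some k with 1 ≤ k ≤ p.
Consider xy^2z = 0^{p+k} 1^p #^{2p}. Now the 0- and 1-counts sum to 2p+k, but the #-count is 2p ≠ 2p+k. So xy^2z ∉ L.
This is a contradiction; hence L is not regular.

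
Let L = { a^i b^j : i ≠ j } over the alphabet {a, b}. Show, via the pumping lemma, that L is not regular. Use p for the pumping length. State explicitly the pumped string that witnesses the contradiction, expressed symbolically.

a^{p+p!} b^{p+p!}

Suppose for contradiction that L is regular, and let p be the pumping length.
Choose w = a^p b^{p+p!}. Since p ≠ p+p!, w ∈ L; and |w| ≥ p.
By the pumping lemma, w = xyz with |xy| ≤ p and |y| ≥ 1.
Because |xy| ≤ p and w begins with p copies of a, we have y = a^k with 1 ≤ k ≤ p.
Since 1 ≤ k ≤ p, k divides p!; set t = 1 + p!/k. Then xy^t z has p + (p!/k)·k = p + p! copies of a. Now the a-count equals the b-count, so i ≠ j fails. So xy^t z = a^{p+p!} b^{p+p!} ∉ L.
Contradiction. Therefore L is not regular.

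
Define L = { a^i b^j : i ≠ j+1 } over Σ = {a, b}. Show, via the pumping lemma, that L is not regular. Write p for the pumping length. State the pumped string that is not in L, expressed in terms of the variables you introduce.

Assume L is regular. Let p be the pumping length given by the pumping lemma.
Choose w = a^p b^{p+p!-1}. Since p ≠ (p+p!-1)+1 = p+p!, w ∈ L; and |w| ≥ p.
By the pumping lemma, w = xyz with |xy| ≤ p and y is nonempty.
The first p characters of w are a's, so xy (and hence y) consists only of a's. Write y = a^k, 1 ≤ k ≤ p.
Since 1 ≤ k ≤ p, k divides p!; set t = 1 + p!/k. Then xy^t z has p + (p!/k)·k = p + p! copies of a. Now the a-count is p+p! and (b-count)+1 = (p+p!-1)+1 = p+p!, so i ≠ j+1 fails. So xy^t z = a^{p+p!} b^{p+p!-1} ∉ L.
This is a contradiction; hence L is not regular.

a^{p+p!} b^{p+p!-1}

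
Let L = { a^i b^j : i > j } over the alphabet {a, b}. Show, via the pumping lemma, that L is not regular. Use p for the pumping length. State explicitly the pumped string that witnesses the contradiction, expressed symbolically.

Toward a contradiction, assume L is regular with pumping length p.
Choose w = a^{p+1} b^p ∈ L, with |w| = 2p+1 ≥ p.
The pumping lemma gives a decomposition w = xyz where |xy| ≤ p and |y| > 0.
Since the first p symbols of w are all a's and |xy| ≤ p, y lies entirely in the leading a-block: y = a^k for some k with 1 ≤ k ≤ p.
Consider xy^0z = xz = a^{p+1-k} b^p. Since k ≥ 1, the a-count p+1-k is at most p, so i > j fails; thus xz ∉ L.
This is a contradiction; hence L is not regular.

a^{p+1-k} b^p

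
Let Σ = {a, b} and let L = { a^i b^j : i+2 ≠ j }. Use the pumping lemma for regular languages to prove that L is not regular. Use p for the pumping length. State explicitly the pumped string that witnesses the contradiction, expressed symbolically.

Toward a contradiction, assume L is regular with pumping length p.
Choose w = a^p b^{p+p!+2}. Since p ≠ (p+p!+2)-2 = p+p!, w ∈ L; and |w| ≥ p.
Write w = xyz as guaranteed by the lemma, with |xy| ≤ p and y is nonempty.
The first p characters of w are a's, so xy (and hence y) consists only of a's. Write y = a^k, 1 ≤ k ≤ p.
Since 1 ≤ k ≤ p, k divides p!; set t = 1 + p!/k. Then xy^t z has p + (p!/k)·k = p + p! copies of a. Now the a-count is p+p! and (b-count)-2 = (p+p!+2)-2 = p+p!, so i+2 ≠ j fails. So xy^t z = a^{p+p!} b^{p+p!+2} ∉ L.
Contradiction. Therefore L is not regular.

a^{p+p!} b^{p+p!+2}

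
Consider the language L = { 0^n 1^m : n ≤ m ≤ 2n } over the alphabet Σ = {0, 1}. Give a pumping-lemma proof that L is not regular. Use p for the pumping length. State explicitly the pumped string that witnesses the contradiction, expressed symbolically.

0^{p+k} 1^p

Suppose for contradiction that L is regular, and let p be the pumping length.
Take w = 0^p 1^p ∈ L (since p ≤ p ≤ 2p), with |w| = 2p ≥ p.
By the pumping lemma, w = xyz with |xy| ≤ p and |y| > 0.
Because |xy| ≤ p and w begins with p copies of 0, we have y = 0^k with 1 ≤ k ≤ p.
Pump with i = 2: xy^2z = 0^{p+k} 1^p. Now n = p+k > p = m, so the condition n ≤ m fails. Thus xy^2z ∉ L.
This is a contradiction; hence L is not regular.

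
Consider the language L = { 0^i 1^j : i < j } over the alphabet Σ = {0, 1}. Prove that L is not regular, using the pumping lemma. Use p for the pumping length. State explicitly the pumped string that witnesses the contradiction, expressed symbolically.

0^{p+k} 1^{p+1}

Toward a contradiction, assume L is regular with pumping length p.
Choose w = 0^p 1^{p+1} ∈ L, with |w| = 2p+1 ≥ p.
By the pumping lemma, w = xyz with |xy| ≤ p and |y| ≥ 1.
The first p characters of w are 0's, so xy (and hence y) consists only of 0's. Write y = 0^k, 1 ≤ k ≤ p.
Consider xy^2z = 0^{p+k} 1^{p+1}. Since k ≥ 1, the 0-count p+k is at least p+1, so i < j fails; thus xy^2z ∉ L.
This contradicts the pumping lemma, so L is not regular.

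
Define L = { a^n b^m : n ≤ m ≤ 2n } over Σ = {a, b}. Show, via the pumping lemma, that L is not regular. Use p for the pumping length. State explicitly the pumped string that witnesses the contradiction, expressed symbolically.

Assume L is regular; let p be its pumping constant.
Take w = a^p b^p ∈ L (since p ≤ p ≤ 2p), with |w| = 2p ≥ p.
The pumping lemma gives a decomposition w = xyz where |xy| ≤ p and |y| > 0.
Since the first p symbols of w are all a's and |xy| ≤ p, y lies entirely in the leading a-block: y = a^k for some k with 1 ≤ k ≤ p.
Pump with i = 2: xy^2z = a^{p+k} b^p. Now n = p+k > p = m, so the condition n ≤ m fails. Thus xy^2z ∉ L.
This contradicts the pumping lemma, so L is not regular.

a^{p+k} b^p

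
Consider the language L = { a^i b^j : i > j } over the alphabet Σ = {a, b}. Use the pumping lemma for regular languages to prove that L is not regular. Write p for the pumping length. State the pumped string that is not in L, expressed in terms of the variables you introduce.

a^{p+1-k} b^p

Assume L is regular; let p be its pumping constant.
Choose w = a^{p+1} b^p ∈ L, with |w| = 2p+1 ≥ p.
Write w = xyz as guaranteed by the lemma, with |xy| ≤ p and y is nonempty.
The first p characters of w are a's, so xy (and hence y) consists only of a's. Write y = a^k, 1 ≤ k ≤ p.
Consider xy^0z = xz = a^{p+1-k} b^p. Since k ≥ 1, the a-count p+1-k is at most p, so i > j fails; thus xz ∉ L.
This is a contradiction; hence L is not regular.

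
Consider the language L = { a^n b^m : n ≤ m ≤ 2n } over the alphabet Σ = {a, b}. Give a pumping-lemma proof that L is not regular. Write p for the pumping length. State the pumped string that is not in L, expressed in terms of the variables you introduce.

a^{p+k} b^p

Suppose for contradiction that L is regular, and let p be the pumping length.
Take w = a^p b^p ∈ L (since p ≤ p ≤ 2p), with |w| = 2p ≥ p.
Write w = xyz as guaranteed by the lemma, with |xy| ≤ p and |y| ≥ 1.
Since the first p symbols of w are all a's and |xy| ≤ p, y lies entirely in the leading a-block: y = a^k for some k with 1 ≤ k ≤ p.
Pump with i = 2: xy^2z = a^{p+k} b^p. Now n = p+k > p = m, so the condition n ≤ m fails. Thus xy^2z ∉ L.
This is a contradiction; hence L is not regular.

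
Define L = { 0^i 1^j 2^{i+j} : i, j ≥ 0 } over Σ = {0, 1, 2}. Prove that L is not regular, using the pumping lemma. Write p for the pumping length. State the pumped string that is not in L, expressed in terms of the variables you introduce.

0^{p+k} 1^p 2^{2p}

Suppose for contradiction that L is regular, and let p be the pumping length.
Take w = 0^p 1^p 2^{2p} ∈ L (with i=j=p, i+j=2p), |w| = 4p ≥ p.
Write w = xyz as guaranteed by the lemma, with |xy| ≤ p and |y| > 0.
Because |xy| ≤ p and w begins with p copies of 0, we have y = 0^k with 1 ≤ k ≤ p.
Consider xy^2z = 0^{p+k} 1^p 2^{2p}. Now the 0- and 1-counts sum to 2p+k, but the 2-count is 2p ≠ 2p+k. So xy^2z ∉ L.
This contradicts the pumping lemma, so L is not regular.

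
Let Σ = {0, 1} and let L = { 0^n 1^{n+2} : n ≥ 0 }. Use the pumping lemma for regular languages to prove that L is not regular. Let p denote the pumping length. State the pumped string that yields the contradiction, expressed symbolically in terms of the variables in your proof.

Toward a contradiction, assume L is regular with pumping length p.
Take w = 0^p 1^{p+2}. Then w ∈ L and |w| = 2p+2 ≥ p.
By the pumping lemma, w = xyz with |xy| ≤ p and |y| > 0.
Since the first p symbols of w are all 0's and |xy| ≤ p, y lies entirely in the leading 0-block: y = 0^k for some k with 1 ≤ k ≤ p.
Pump with i = 2: xy^2z = 0^{p+k} 1^{p+2}. For this to lie in L we would need p+2 = (p+k)+2, which forces k = 0. But k ≥ 1, so xy^2z ∉ L.
Contradiction. Therefore L is not regular.

0^{p+k} 1^{p+2}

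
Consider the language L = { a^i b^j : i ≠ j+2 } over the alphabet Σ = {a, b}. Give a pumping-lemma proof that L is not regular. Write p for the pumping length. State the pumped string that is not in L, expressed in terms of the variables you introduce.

a^{p+p!} b^{p+p!-2}

Assume L is regular. Let p be the pumping length given by the pumping lemma.
Choose w = a^p b^{p+p!-2}. Since p ≠ (p+p!-2)+2 = p+p!, w ∈ L; and |w| ≥ p.
The pumping lemma gives a decomposition w = xyz where |xy| ≤ p and |y| ≥ 1.
Because |xy| ≤ p and w begins with p copies of a, we have y = a^k with 1 ≤ k ≤ p.
Since 1 ≤ k ≤ p, k divides p!; set t = 1 + p!/k. Then xy^t z has p + (p!/k)·k = p + p! copies of a. Now the a-count is p+p! and (b-count)+2 = (p+p!-2)+2 = p+p!, so i ≠ j+2 fails. So xy^t z = a^{p+p!} b^{p+p!-2} ∉ L.
Contradiction. Therefore L is not regular.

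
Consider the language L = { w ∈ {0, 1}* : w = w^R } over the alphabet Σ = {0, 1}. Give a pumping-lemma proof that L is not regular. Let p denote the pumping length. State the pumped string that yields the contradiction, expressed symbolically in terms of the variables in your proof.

Toward a contradiction, assume L is regular with pumping length p.
Take w = 0^p 1 0^p, a palindrome of length 2p+1 ≥ p.
The pumping lemma gives a decomposition w = xyz where |xy| ≤ p and y is nonempty.
Since the first p symbols of w are all 0's and |xy| ≤ p, y lies entirely in the leading 0-block: y = 0^k for some k with 1 ≤ k ≤ p.
Pump with i = 2: xy^2z = 0^{p+k} 1 0^p. Its reverse is 0^p 1 0^{p+k}, which differs from xy^2z since k ≥ 1. So xy^2z is not a palindrome and xy^2z ∉ L.
This is a contradiction; hence L is not regular.

0^{p+k} 1 0^p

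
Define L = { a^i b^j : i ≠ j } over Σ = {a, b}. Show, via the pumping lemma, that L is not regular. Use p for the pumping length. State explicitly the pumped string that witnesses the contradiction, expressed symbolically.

Assume L is regular. Let p be the pumping length given by the pumping lemma.
Choose w = a^p b^{p+p!}. Since p ≠ p+p!, w ∈ L; and |w| ≥ p.
The pumping lemma gives a decomposition w = xyz where |xy| ≤ p and |y| ≥ 1.
Because |xy| ≤ p and w begins with p copies of a, we have y = a^k with 1 ≤ k ≤ p.
Since 1 ≤ k ≤ p, k divides p!; set t = 1 + p!/k. Then xy^t z has p + (p!/k)·k = p + p! copies of a. Now the a-count equals the b-count, so i ≠ j fails. So xy^t z = a^{p+p!} b^{p+p!} ∉ L.
Contradiction. Therefore L is not regular.

a^{p+p!} b^{p+p!}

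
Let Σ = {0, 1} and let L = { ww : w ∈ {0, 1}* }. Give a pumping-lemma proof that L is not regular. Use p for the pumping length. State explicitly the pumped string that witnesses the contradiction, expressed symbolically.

Suppose for contradiction that L is regular, and let p be the pumping length.
Take w = 0^p 1^p 0^p 1^p = uu where u = 0^p1^p; then w ∈ L and |w| = 4p ≥ p.
Write w = xyz as guaranteed by the lemma, with |xy| ≤ p and y is nonempty.
Since the first p symbols of w are all 0's and |xy| ≤ p, y lies entirely in the leading 0-block: y = 0^k for some k with 1 ≤ k ≤ p.
Pump with i = 2: xy^2z = 0^{p+k} 1^p 0^p 1^p, of length 4p+k. Suppose this equals vv. The string starts with 0 and ends with 1, so v does too; thus the boundary between the two copies of v is a 1→0 transition. There is exactly one such transition, at position 2p+k, so |v| = 2p+k and |vv| = 4p+2k ≠ 4p+k since k ≥ 1. So xy^2z ∉ L.
Contradiction. Therefore L is not regular.

0^{p+k} 1^p 0^p 1^p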